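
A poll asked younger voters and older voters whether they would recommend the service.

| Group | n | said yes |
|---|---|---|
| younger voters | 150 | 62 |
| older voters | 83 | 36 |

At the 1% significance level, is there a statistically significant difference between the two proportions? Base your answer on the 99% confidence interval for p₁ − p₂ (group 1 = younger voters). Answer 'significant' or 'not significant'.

not significant

First, p̂₁ = 62/150 = 0.4133; p̂₂ = 36/83 = 0.4337.
The two standard errors are √(0.4133×0.5867/150) = 0.04021 and √(0.4337×0.5663/83) = 0.05440.
Because the samples are independent, SE_diff = √(0.04021² + 0.05440²) = 0.06765.
Using z* = 2.576 for 99%, ME = 2.576 × 0.06765 = 0.17427.
p̂₁ − p̂₂ = -0.0204; interval -0.0204 ± 0.17427 gives (-0.19467, 0.15387).
The interval (-0.19467, 0.15387) contains 0, so the difference is not significant.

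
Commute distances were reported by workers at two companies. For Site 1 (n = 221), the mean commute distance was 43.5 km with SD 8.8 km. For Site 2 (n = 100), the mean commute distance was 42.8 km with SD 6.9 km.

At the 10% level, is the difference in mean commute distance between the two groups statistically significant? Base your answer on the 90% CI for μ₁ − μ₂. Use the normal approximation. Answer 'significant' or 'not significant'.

not significant

SE₁ = s₁/√n₁ = 8.8/√221 = 0.5920; SE₂ = 6.9/√100 = 0.6900.
Independent samples, unequal variances: SE_diff = √(SE₁² + SE₂²) = √(0.350464 + 0.4761) = 0.9092.
z* = 1.645, so margin of error = 1.645 × 0.9092 = 1.4956.
Difference in means = 43.5 − 42.8 = 0.7000.
0.7000 ± 1.4956 → (-0.7956, 2.1956).
The interval (-0.7956, 2.1956) contains 0, so the difference is not significant.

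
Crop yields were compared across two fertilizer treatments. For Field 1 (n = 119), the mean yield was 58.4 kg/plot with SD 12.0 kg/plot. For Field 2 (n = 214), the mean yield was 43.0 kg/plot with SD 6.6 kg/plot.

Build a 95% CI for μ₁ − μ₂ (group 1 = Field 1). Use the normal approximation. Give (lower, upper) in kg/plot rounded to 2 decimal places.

(13.07, 17.73)

SE₁ = s₁/√n₁ = 12.0/√119 = 1.1000; SE₂ = 6.6/√214 = 0.4512.
Independent samples, unequal variances: SE_diff = √(SE₁² + SE₂²) = √(1.21 + 0.20358144) = 1.1889.
z* = 1.960, so margin of error = 1.960 × 1.1889 = 2.3302.
Difference in means = 58.4 − 43.0 = 15.4000.
15.4000 ± 2.3302 → (13.07, 17.73).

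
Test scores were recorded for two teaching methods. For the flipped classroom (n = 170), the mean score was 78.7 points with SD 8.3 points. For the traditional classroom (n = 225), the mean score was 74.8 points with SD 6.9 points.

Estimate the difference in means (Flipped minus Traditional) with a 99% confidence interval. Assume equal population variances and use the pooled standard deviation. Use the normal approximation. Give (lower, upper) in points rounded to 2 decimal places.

(1.93, 5.87)

Pooled variance s_p² = [169·8.3² + 224·6.9²] / (170+225−2) = 56.7609, so s_p = 7.5340.
SE_diff = s_p·√(1/n₁ + 1/n₂) = 7.5340·√(1/170 + 1/225) = 0.7656.
z* = 2.576; margin = 2.576 × 0.7656 = 1.9722.
Difference = 78.7 − 74.8 = 3.9000.
3.9000 ± 1.9722 → (1.93, 5.87).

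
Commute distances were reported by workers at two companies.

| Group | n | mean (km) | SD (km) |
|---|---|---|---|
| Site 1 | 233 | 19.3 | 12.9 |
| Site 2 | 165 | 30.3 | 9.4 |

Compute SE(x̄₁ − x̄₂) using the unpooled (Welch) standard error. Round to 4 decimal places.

1.1179

SE₁ = s₁/√n₁ = 12.9/√233 = 0.8451; SE₂ = 9.4/√165 = 0.7318.
Independent samples, unequal variances: SE_diff = √(SE₁² + SE₂²) = √(0.71419401 + 0.53553124) = 1.1179.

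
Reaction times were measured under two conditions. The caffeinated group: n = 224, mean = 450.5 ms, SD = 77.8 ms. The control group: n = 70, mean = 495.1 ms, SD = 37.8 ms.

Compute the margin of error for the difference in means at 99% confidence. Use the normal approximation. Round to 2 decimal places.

Standard errors of each mean: 77.8/√224 = 5.1982 and 37.8/√70 = 4.5180.
SE(x̄₁ − x̄₂) = √(5.1982² + 4.5180²) = 6.8872 for independent samples with unequal variances.
With z* = 2.576, the margin is 2.576 × 6.8872 = 17.7414.

17.74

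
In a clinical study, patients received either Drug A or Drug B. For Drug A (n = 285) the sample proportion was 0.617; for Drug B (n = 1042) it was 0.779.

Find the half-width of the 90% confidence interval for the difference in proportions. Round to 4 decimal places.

0.0519

The two standard errors are √(0.6170×0.3830/285) = 0.02880 and √(0.7790×0.2210/1042) = 0.01285.
Because the samples are independent, SE_diff = √(0.02880² + 0.01285²) = 0.03154.
Using z* = 1.645 for 90%, ME = 1.645 × 0.03154 = 0.05188.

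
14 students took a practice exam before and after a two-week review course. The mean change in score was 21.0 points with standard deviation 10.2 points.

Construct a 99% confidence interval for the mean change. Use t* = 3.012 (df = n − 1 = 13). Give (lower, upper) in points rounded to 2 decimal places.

(12.79, 29.21)

Paired design: SE = s_d/√n = 10.2/√14 = 2.7261.
t* = 3.012; margin of error = 3.012 × 2.7261 = 8.2110.
21.0 ± 8.2110 → (12.79, 29.21).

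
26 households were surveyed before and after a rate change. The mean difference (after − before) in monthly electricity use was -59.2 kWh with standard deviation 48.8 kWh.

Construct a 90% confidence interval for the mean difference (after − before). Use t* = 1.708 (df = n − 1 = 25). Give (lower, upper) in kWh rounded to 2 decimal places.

(-75.55, -42.85)

This is a matched-pairs design, so SE = s_d/√n = 48.8/√26 = 9.5705.
Margin = 1.708 × 9.5705 = 16.3464; the interval is -59.2 ± 16.3464 = (-75.55, -42.85).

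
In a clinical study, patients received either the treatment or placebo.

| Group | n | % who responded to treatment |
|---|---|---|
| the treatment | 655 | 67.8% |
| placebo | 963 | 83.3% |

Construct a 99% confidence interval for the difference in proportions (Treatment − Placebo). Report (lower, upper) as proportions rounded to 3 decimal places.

(-0.211, -0.099)

The two standard errors are √(0.6780×0.3220/655) = 0.01826 and √(0.8330×0.1670/963) = 0.01202.
Because the samples are independent, SE_diff = √(0.01826² + 0.01202²) = 0.02186.
Using z* = 2.576 for 99%, ME = 2.576 × 0.02186 = 0.05631.
p̂₁ − p̂₂ = -0.1550; interval -0.1550 ± 0.05631 gives (-0.211, -0.099).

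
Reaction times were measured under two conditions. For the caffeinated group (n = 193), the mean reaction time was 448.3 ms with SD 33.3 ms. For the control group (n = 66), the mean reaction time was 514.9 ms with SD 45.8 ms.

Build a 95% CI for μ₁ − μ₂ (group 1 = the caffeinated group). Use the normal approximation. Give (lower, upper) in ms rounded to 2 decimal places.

Per-group SEs: s₁/√n₁ = 33.3/√193 = 2.3970, s₂/√n₂ = 45.8/√66 = 5.6376.
Unpooled SE of the difference: √(5.745609 + 31.78253376) = 6.1260.
Margin of error = z* · SE = 1.960 × 6.1260 = 12.0070.
x̄₁ − x̄₂ = 448.3 − 514.9 = -66.6000.
CI: -66.6000 ± 12.0070 = (-78.61, -54.59).

(-78.61, -54.59)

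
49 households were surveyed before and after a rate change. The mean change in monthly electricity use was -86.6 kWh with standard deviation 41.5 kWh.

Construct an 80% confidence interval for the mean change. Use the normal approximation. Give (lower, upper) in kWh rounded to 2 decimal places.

Paired design: SE = s_d/√n = 41.5/√49 = 5.9286.
z* = 1.282; margin of error = 1.282 × 5.9286 = 7.6005.
-86.6 ± 7.6005 → (-94.20, -79.00).

(-94.20, -79.00)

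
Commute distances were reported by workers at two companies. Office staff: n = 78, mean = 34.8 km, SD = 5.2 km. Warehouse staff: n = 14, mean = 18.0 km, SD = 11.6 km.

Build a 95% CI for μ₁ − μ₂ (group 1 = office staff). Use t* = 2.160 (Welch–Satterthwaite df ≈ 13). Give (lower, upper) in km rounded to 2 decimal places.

SE₁ = s₁/√n₁ = 5.2/√78 = 0.5888; SE₂ = 11.6/√14 = 3.1002.
Independent samples, unequal variances: SE_diff = √(SE₁² + SE₂²) = √(0.34668544 + 9.61124004) = 3.1556.
t* = 2.160, so margin of error = 2.160 × 3.1556 = 6.8161.
Difference in means = 34.8 − 18.0 = 16.8000.
16.8000 ± 6.8161 → (9.98, 23.62).

(9.98, 23.62)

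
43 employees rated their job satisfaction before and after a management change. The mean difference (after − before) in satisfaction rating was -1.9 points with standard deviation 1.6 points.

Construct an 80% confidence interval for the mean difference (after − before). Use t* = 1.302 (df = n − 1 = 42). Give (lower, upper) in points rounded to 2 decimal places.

(-2.22, -1.58)

Paired design: SE = s_d/√n = 1.6/√43 = 0.2440.
t* = 1.302; margin of error = 1.302 × 0.2440 = 0.3177.
-1.9 ± 0.3177 → (-2.22, -1.58).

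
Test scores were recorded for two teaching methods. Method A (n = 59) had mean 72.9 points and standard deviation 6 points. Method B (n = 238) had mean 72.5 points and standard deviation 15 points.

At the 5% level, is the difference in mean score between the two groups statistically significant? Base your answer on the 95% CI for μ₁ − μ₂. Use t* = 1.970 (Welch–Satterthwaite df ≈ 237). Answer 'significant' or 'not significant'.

Per-group SEs: s₁/√n₁ = 6/√59 = 0.7811, s₂/√n₂ = 15/√238 = 0.9723.
Unpooled SE of the difference: √(0.61011721 + 0.94536729) = 1.2472.
Margin of error = t* · SE = 1.970 × 1.2472 = 2.4570.
x̄₁ − x̄₂ = 72.9 − 72.5 = 0.4000.
CI: 0.4000 ± 2.4570 = (-2.0570, 2.8570).
The interval (-2.0570, 2.8570) contains 0, so the difference is not significant.

not significant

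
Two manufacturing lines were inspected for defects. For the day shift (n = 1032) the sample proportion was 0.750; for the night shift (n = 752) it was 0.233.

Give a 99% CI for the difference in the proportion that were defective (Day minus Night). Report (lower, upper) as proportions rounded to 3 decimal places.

SE₁ = √(p̂₁(1−p̂₁)/n₁) = √(0.7500·0.2500/1032) = 0.01348; SE₂ = √(0.2330·0.7670/752) = 0.01542.
Independent samples: SE of the difference = √(SE₁² + SE₂²) = √(0.0001817104 + 0.0002377764) = 0.02048.
z* for 99% confidence is 2.576, so the margin of error is 2.576 × 0.02048 = 0.05276.
Point estimate p̂₁ − p̂₂ = 0.7500 − 0.2330 = 0.5170.
0.5170 ± 0.05276 → (0.464, 0.570).

(0.464, 0.570)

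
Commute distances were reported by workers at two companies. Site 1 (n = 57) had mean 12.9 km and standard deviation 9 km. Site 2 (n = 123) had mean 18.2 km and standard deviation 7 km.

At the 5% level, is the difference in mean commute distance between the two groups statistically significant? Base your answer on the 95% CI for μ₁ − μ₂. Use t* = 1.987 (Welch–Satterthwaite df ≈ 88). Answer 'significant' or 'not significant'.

SE₁ = s₁/√n₁ = 9/√57 = 1.1921; SE₂ = 7/√123 = 0.6312.
Independent samples, unequal variances: SE_diff = √(SE₁² + SE₂²) = √(1.42110241 + 0.39841344) = 1.3489.
t* = 1.987, so margin of error = 1.987 × 1.3489 = 2.6803.
Difference in means = 12.9 − 18.2 = -5.3000.
-5.3000 ± 2.6803 → (-7.9803, -2.6197).
The interval (-7.9803, -2.6197) does not contain 0, so the difference is significant.

significant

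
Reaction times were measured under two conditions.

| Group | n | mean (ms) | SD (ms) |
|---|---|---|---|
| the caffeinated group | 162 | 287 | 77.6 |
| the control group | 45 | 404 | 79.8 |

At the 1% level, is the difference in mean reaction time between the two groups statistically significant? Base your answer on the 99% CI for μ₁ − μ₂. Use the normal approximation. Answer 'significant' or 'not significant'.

Standard errors of each mean: 77.6/√162 = 6.0968 and 79.8/√45 = 11.8959.
SE(x̄₁ − x̄₂) = √(6.0968² + 11.8959²) = 13.3673 for independent samples with unequal variances.
With z* = 2.576, the margin is 2.576 × 13.3673 = 34.4342.
x̄₁ − x̄₂ = 287 − 404 = -117.0000; the interval is -117.0000 ± 34.4342 = (-151.4342, -82.5658).
The interval (-151.4342, -82.5658) does not contain 0, so the difference is significant.

significant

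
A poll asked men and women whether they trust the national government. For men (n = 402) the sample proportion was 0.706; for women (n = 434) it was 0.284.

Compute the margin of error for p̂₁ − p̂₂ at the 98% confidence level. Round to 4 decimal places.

Each SE is √(p̂(1−p̂)/n): √(0.7060·0.2940/402) = 0.02272 and √(0.2840·0.7160/434) = 0.02165.
SE(p̂₁ − p̂₂) = √(SE₁² + SE₂²) = √(0.0005161984 + 0.0004687225) = 0.03138, since the two samples are independent.
At 98% confidence z* = 2.326; margin = 2.326 × 0.03138 = 0.07299.

0.0730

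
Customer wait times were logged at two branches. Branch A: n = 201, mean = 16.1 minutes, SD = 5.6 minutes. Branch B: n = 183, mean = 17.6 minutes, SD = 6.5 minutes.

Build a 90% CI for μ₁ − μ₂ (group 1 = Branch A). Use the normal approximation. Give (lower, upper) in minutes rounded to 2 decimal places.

(-2.52, -0.48)

Standard errors of each mean: 5.6/√201 = 0.3950 and 6.5/√183 = 0.4805.
SE(x̄₁ − x̄₂) = √(0.3950² + 0.4805²) = 0.6220 for independent samples with unequal variances.
With z* = 1.645, the margin is 1.645 × 0.6220 = 1.0232.
x̄₁ − x̄₂ = 16.1 − 17.6 = -1.5000; the interval is -1.5000 ± 1.0232 = (-2.52, -0.48).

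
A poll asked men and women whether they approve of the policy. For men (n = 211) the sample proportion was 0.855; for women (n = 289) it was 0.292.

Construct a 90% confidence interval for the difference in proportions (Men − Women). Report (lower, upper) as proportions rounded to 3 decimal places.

(0.504, 0.622)

SE₁ = √(p̂₁(1−p̂₁)/n₁) = √(0.8550·0.1450/211) = 0.02424; SE₂ = √(0.2920·0.7080/289) = 0.02675.
Independent samples: SE of the difference = √(SE₁² + SE₂²) = √(0.0005875776 + 0.0007155625) = 0.03610.
z* for 90% confidence is 1.645, so the margin of error is 1.645 × 0.03610 = 0.05938.
Point estimate p̂₁ − p̂₂ = 0.8550 − 0.2920 = 0.5630.
0.5630 ± 0.05938 → (0.504, 0.622).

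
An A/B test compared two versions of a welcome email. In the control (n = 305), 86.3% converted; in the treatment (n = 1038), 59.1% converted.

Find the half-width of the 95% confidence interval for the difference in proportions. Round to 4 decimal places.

The two standard errors are √(0.8630×0.1370/305) = 0.01969 and √(0.5910×0.4090/1038) = 0.01526.
Because the samples are independent, SE_diff = √(0.01969² + 0.01526²) = 0.02491.
Using z* = 1.960 for 95%, ME = 1.960 × 0.02491 = 0.04882.

0.0488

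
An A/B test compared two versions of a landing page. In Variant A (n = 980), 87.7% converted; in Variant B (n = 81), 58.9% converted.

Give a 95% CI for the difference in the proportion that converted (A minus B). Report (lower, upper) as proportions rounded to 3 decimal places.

Each SE is √(p̂(1−p̂)/n): √(0.8770·0.1230/980) = 0.01049 and √(0.5890·0.4110/81) = 0.05467.
SE(p̂₁ − p̂₂) = √(SE₁² + SE₂²) = √(0.0001100401 + 0.0029888089) = 0.05567, since the two samples are independent.
At 95% confidence z* = 1.960; margin = 1.960 × 0.05567 = 0.10911.
The difference is 0.8770 − 0.5890 = 0.2880, so the interval is 0.2880 ± 0.10911 = (0.179, 0.397).

(0.179, 0.397)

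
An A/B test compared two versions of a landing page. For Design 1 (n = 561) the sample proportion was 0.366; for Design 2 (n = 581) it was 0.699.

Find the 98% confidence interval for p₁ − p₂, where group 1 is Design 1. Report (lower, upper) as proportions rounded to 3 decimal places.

(-0.398, -0.268)

SE₁ = √(p̂₁(1−p̂₁)/n₁) = √(0.3660·0.6340/561) = 0.02034; SE₂ = √(0.6990·0.3010/581) = 0.01903.
Independent samples: SE of the difference = √(SE₁² + SE₂²) = √(0.0004137156 + 0.0003621409) = 0.02785.
z* for 98% confidence is 2.326, so the margin of error is 2.326 × 0.02785 = 0.06478.
Point estimate p̂₁ − p̂₂ = 0.3660 − 0.6990 = -0.3330.
-0.3330 ± 0.06478 → (-0.398, -0.268).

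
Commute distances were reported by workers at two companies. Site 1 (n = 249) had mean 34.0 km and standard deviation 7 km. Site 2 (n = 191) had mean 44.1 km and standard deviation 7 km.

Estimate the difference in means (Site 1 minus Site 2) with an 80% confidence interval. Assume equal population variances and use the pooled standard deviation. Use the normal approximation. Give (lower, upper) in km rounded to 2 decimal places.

(-10.96, -9.24)

Pooled variance s_p² = [248·7² + 190·7²] / (249+191−2) = 49.0000, so s_p = 7.0000.
SE_diff = s_p·√(1/n₁ + 1/n₂) = 7.0000·√(1/249 + 1/191) = 0.6733.
z* = 1.282; margin = 1.282 × 0.6733 = 0.8632.
Difference = 34.0 − 44.1 = -10.1000.
-10.1000 ± 0.8632 → (-10.96, -9.24).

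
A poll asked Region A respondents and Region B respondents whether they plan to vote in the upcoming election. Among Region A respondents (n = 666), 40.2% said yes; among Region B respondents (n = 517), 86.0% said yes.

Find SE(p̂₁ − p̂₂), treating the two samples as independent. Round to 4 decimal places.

SE₁ = √(p̂₁(1−p̂₁)/n₁) = √(0.4020·0.5980/666) = 0.01900; SE₂ = √(0.8600·0.1400/517) = 0.01526.
Independent samples: SE of the difference = √(SE₁² + SE₂²) = √(0.000361 + 0.0002328676) = 0.02437.

0.0244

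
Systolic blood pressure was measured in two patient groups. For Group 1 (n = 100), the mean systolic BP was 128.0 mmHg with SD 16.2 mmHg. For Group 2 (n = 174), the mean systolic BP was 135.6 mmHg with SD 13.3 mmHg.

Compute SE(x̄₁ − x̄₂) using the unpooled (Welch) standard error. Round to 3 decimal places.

SE₁ = s₁/√n₁ = 16.2/√100 = 1.6200; SE₂ = 13.3/√174 = 1.0083.
Independent samples, unequal variances: SE_diff = √(SE₁² + SE₂²) = √(2.6244 + 1.01666889) = 1.9082.

1.908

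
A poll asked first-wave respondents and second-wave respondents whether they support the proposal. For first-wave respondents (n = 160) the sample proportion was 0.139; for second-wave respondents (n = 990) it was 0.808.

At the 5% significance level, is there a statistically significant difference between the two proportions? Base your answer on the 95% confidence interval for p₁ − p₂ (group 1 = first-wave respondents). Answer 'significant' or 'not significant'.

SE₁ = √(p̂₁(1−p̂₁)/n₁) = √(0.1390·0.8610/160) = 0.02735; SE₂ = √(0.8080·0.1920/990) = 0.01252.
Independent samples: SE of the difference = √(SE₁² + SE₂²) = √(0.0007480225 + 0.0001567504) = 0.03008.
z* for 95% confidence is 1.960, so the margin of error is 1.960 × 0.03008 = 0.05896.
Point estimate p̂₁ − p̂₂ = 0.1390 − 0.8080 = -0.6690.
-0.6690 ± 0.05896 → (-0.72796, -0.61004).
The interval (-0.72796, -0.61004) does not contain 0, so the difference is significant.

significant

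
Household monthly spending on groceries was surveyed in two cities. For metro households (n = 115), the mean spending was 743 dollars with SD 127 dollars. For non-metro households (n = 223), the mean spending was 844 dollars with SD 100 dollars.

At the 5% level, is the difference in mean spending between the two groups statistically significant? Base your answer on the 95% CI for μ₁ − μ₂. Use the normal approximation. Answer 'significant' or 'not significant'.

significant

Standard errors of each mean: 127/√115 = 11.8428 and 100/√223 = 6.6965.
SE(x̄₁ − x̄₂) = √(11.8428² + 6.6965²) = 13.6050 for independent samples with unequal variances.
With z* = 1.960, the margin is 1.960 × 13.6050 = 26.6658.
x̄₁ − x̄₂ = 743 − 844 = -101.0000; the interval is -101.0000 ± 26.6658 = (-127.6658, -74.3342).
The interval (-127.6658, -74.3342) does not contain 0, so the difference is significant.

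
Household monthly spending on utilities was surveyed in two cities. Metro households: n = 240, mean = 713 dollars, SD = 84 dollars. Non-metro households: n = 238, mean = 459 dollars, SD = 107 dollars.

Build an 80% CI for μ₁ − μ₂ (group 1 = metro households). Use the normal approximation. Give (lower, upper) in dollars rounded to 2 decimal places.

(242.71, 265.29)

Standard errors of each mean: 84/√240 = 5.4222 and 107/√238 = 6.9358.
SE(x̄₁ − x̄₂) = √(5.4222² + 6.9358²) = 8.8037 for independent samples with unequal variances.
With z* = 1.282, the margin is 1.282 × 8.8037 = 11.2863.
x̄₁ − x̄₂ = 713 − 459 = 254.0000; the interval is 254.0000 ± 11.2863 = (242.71, 265.29).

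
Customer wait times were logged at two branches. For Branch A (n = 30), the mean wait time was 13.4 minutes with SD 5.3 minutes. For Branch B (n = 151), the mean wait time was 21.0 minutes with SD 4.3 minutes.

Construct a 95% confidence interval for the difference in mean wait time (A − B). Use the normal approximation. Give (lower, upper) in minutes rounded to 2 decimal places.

(-9.62, -5.58)

Per-group SEs: s₁/√n₁ = 5.3/√30 = 0.9676, s₂/√n₂ = 4.3/√151 = 0.3499.
Unpooled SE of the difference: √(0.93624976 + 0.12243001) = 1.0289.
Margin of error = z* · SE = 1.960 × 1.0289 = 2.0166.
x̄₁ − x̄₂ = 13.4 − 21.0 = -7.6000.
CI: -7.6000 ± 2.0166 = (-9.62, -5.58).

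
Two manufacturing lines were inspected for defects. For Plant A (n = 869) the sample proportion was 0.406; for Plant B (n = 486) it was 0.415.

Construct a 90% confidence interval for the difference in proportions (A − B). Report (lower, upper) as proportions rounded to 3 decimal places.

(-0.055, 0.037)

SE₁ = √(p̂₁(1−p̂₁)/n₁) = √(0.4060·0.5940/869) = 0.01666; SE₂ = √(0.4150·0.5850/486) = 0.02235.
Independent samples: SE of the difference = √(SE₁² + SE₂²) = √(0.0002775556 + 0.0004995225) = 0.02788.
z* for 90% confidence is 1.645, so the margin of error is 1.645 × 0.02788 = 0.04586.
Point estimate p̂₁ − p̂₂ = 0.4060 − 0.4150 = -0.0090.
-0.0090 ± 0.04586 → (-0.055, 0.037).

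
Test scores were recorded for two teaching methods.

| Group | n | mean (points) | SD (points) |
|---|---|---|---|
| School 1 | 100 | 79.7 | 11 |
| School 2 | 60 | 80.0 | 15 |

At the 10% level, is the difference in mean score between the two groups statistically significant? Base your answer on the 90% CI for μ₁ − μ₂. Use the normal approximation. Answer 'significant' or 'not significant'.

SE₁ = s₁/√n₁ = 11/√100 = 1.1000; SE₂ = 15/√60 = 1.9365.
Independent samples, unequal variances: SE_diff = √(SE₁² + SE₂²) = √(1.21 + 3.75003225) = 2.2271.
z* = 1.645, so margin of error = 1.645 × 2.2271 = 3.6636.
Difference in means = 79.7 − 80.0 = -0.3000.
-0.3000 ± 3.6636 → (-3.9636, 3.3636).
The interval (-3.9636, 3.3636) contains 0, so the difference is not significant.

not significant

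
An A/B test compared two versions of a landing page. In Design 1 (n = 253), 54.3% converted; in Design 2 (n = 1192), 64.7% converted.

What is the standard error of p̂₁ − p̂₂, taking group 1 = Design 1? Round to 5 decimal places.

SE₁ = √(p̂₁(1−p̂₁)/n₁) = √(0.5430·0.4570/253) = 0.03132; SE₂ = √(0.6470·0.3530/1192) = 0.01384.
Independent samples: SE of the difference = √(SE₁² + SE₂²) = √(0.0009809424 + 0.0001915456) = 0.03424.

0.03424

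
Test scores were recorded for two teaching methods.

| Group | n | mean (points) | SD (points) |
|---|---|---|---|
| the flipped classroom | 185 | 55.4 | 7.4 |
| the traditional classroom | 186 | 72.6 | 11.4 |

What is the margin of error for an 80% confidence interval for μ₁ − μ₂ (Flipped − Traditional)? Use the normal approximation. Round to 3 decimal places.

1.279

Standard errors of each mean: 7.4/√185 = 0.5441 and 11.4/√186 = 0.8359.
SE(x̄₁ − x̄₂) = √(0.5441² + 0.8359²) = 0.9974 for independent samples with unequal variances.
With z* = 1.282, the margin is 1.282 × 0.9974 = 1.2787.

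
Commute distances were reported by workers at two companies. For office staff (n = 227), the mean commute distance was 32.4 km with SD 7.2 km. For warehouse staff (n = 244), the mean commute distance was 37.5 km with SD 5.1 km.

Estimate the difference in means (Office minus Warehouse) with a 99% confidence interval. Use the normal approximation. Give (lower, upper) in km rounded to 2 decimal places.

(-6.59, -3.61)

Per-group SEs: s₁/√n₁ = 7.2/√227 = 0.4779, s₂/√n₂ = 5.1/√244 = 0.3265.
Unpooled SE of the difference: √(0.22838841 + 0.10660225) = 0.5788.
Margin of error = z* · SE = 2.576 × 0.5788 = 1.4910.
x̄₁ − x̄₂ = 32.4 − 37.5 = -5.1000.
CI: -5.1000 ± 1.4910 = (-6.59, -3.61).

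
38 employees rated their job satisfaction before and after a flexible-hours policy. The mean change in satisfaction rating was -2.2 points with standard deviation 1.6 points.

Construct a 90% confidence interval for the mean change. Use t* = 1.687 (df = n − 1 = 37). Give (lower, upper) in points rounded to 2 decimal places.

This is a matched-pairs design, so SE = s_d/√n = 1.6/√38 = 0.2596.
Margin = 1.687 × 0.2596 = 0.4379; the interval is -2.2 ± 0.4379 = (-2.64, -1.76).

(-2.64, -1.76)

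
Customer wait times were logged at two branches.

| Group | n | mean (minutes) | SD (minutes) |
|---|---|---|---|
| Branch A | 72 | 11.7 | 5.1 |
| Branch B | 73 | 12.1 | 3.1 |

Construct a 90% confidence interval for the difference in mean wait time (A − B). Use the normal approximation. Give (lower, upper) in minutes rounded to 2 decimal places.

Standard errors of each mean: 5.1/√72 = 0.6010 and 3.1/√73 = 0.3628.
SE(x̄₁ − x̄₂) = √(0.6010² + 0.3628²) = 0.7020 for independent samples with unequal variances.
With z* = 1.645, the margin is 1.645 × 0.7020 = 1.1548.
x̄₁ − x̄₂ = 11.7 − 12.1 = -0.4000; the interval is -0.4000 ± 1.1548 = (-1.55, 0.75).

(-1.55, 0.75)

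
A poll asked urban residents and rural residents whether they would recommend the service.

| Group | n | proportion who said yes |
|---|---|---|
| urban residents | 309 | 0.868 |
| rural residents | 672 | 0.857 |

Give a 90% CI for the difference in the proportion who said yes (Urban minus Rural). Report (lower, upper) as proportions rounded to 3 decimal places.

SE₁ = √(p̂₁(1−p̂₁)/n₁) = √(0.8680·0.1320/309) = 0.01926; SE₂ = √(0.8570·0.1430/672) = 0.01350.
Independent samples: SE of the difference = √(SE₁² + SE₂²) = √(0.0003709476 + 0.00018225) = 0.02352.
z* for 90% confidence is 1.645, so the margin of error is 1.645 × 0.02352 = 0.03869.
Point estimate p̂₁ − p̂₂ = 0.8680 − 0.8570 = 0.0110.
0.0110 ± 0.03869 → (-0.028, 0.050).

(-0.028, 0.050)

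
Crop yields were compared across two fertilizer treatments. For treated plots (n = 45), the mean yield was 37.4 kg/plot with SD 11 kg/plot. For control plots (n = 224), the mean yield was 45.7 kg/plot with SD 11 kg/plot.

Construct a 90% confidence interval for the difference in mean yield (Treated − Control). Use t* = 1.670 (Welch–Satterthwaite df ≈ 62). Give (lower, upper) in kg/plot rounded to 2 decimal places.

(-11.30, -5.30)

Per-group SEs: s₁/√n₁ = 11/√45 = 1.6398, s₂/√n₂ = 11/√224 = 0.7350.
Unpooled SE of the difference: √(2.68894404 + 0.540225) = 1.7970.
Margin of error = t* · SE = 1.670 × 1.7970 = 3.0010.
x̄₁ − x̄₂ = 37.4 − 45.7 = -8.3000.
CI: -8.3000 ± 3.0010 = (-11.30, -5.30).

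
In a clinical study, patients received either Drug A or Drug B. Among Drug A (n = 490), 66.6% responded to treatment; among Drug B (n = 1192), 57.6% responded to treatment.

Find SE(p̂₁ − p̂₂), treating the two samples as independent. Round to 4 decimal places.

0.0257

The two standard errors are √(0.6660×0.3340/490) = 0.02131 and √(0.5760×0.4240/1192) = 0.01431.
Because the samples are independent, SE_diff = √(0.02131² + 0.01431²) = 0.02567.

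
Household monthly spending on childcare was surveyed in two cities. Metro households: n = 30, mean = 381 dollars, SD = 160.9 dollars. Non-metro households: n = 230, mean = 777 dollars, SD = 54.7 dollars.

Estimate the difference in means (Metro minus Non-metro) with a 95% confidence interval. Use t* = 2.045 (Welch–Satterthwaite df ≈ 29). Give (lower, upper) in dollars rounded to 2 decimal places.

Per-group SEs: s₁/√n₁ = 160.9/√30 = 29.3762, s₂/√n₂ = 54.7/√230 = 3.6068.
Unpooled SE of the difference: √(862.96112644 + 13.00900624) = 29.5968.
Margin of error = t* · SE = 2.045 × 29.5968 = 60.5255.
x̄₁ − x̄₂ = 381 − 777 = -396.0000.
CI: -396.0000 ± 60.5255 = (-456.53, -335.47).

(-456.53, -335.47)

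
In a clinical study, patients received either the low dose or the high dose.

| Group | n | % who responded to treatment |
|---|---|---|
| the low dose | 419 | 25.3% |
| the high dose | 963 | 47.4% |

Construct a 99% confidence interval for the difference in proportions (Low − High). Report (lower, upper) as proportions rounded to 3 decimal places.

The two standard errors are √(0.2530×0.7470/419) = 0.02124 and √(0.4740×0.5260/963) = 0.01609.
Because the samples are independent, SE_diff = √(0.02124² + 0.01609²) = 0.02665.
Using z* = 2.576 for 99%, ME = 2.576 × 0.02665 = 0.06865.
p̂₁ − p̂₂ = -0.2210; interval -0.2210 ± 0.06865 gives (-0.290, -0.152).

(-0.290, -0.152)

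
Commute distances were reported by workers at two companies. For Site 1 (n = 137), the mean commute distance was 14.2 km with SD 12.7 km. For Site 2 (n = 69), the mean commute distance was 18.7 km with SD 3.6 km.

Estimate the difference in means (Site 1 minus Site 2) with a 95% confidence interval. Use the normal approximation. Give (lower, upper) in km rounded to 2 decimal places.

SE₁ = s₁/√n₁ = 12.7/√137 = 1.0850; SE₂ = 3.6/√69 = 0.4334.
Independent samples, unequal variances: SE_diff = √(SE₁² + SE₂²) = √(1.177225 + 0.18783556) = 1.1684.
z* = 1.960, so margin of error = 1.960 × 1.1684 = 2.2901.
Difference in means = 14.2 − 18.7 = -4.5000.
-4.5000 ± 2.2901 → (-6.79, -2.21).

(-6.79, -2.21)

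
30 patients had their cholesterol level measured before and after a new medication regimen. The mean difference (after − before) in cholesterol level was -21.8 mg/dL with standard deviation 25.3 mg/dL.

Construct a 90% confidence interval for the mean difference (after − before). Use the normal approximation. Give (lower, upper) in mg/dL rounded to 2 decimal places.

(-29.40, -14.20)

This is a matched-pairs design, so SE = s_d/√n = 25.3/√30 = 4.6191.
Margin = 1.645 × 4.6191 = 7.5984; the interval is -21.8 ± 7.5984 = (-29.40, -14.20).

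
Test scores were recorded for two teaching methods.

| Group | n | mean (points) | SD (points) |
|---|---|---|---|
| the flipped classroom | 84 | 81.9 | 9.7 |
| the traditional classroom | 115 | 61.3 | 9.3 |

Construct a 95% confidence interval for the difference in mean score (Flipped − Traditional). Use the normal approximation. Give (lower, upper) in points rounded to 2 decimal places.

Per-group SEs: s₁/√n₁ = 9.7/√84 = 1.0584, s₂/√n₂ = 9.3/√115 = 0.8672.
Unpooled SE of the difference: √(1.12021056 + 0.75203584) = 1.3683.
Margin of error = z* · SE = 1.960 × 1.3683 = 2.6819.
x̄₁ − x̄₂ = 81.9 − 61.3 = 20.6000.
CI: 20.6000 ± 2.6819 = (17.92, 23.28).

(17.92, 23.28)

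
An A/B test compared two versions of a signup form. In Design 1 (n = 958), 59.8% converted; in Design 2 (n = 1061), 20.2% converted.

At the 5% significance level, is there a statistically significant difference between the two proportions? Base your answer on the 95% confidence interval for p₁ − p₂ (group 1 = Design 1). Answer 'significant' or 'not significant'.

The two standard errors are √(0.5980×0.4020/958) = 0.01584 and √(0.2020×0.7980/1061) = 0.01233.
Because the samples are independent, SE_diff = √(0.01584² + 0.01233²) = 0.02007.
Using z* = 1.960 for 95%, ME = 1.960 × 0.02007 = 0.03934.
p̂₁ − p̂₂ = 0.3960; interval 0.3960 ± 0.03934 gives (0.35666, 0.43534).
The interval (0.35666, 0.43534) does not contain 0, so the difference is significant.

significant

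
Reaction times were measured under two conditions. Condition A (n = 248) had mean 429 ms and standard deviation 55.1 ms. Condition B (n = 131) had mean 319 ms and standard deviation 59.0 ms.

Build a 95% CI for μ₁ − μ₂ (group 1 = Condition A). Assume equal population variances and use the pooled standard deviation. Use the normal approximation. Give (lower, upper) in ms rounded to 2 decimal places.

Pooled variance s_p² = [247·55.1² + 130·59.0²] / (248+131−2) = 3189.4548, so s_p = 56.4753.
SE_diff = s_p·√(1/n₁ + 1/n₂) = 56.4753·√(1/248 + 1/131) = 6.0998.
z* = 1.960; margin = 1.960 × 6.0998 = 11.9556.
Difference = 429 − 319 = 110.0000.
110.0000 ± 11.9556 → (98.04, 121.96).

(98.04, 121.96)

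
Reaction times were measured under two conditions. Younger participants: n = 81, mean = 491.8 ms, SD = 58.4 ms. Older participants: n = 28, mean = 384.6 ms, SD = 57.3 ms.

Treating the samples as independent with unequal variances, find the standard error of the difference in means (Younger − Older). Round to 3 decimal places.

12.624

Per-group SEs: s₁/√n₁ = 58.4/√81 = 6.4889, s₂/√n₂ = 57.3/√28 = 10.8287.
Unpooled SE of the difference: √(42.10582321 + 117.26074369) = 12.6240.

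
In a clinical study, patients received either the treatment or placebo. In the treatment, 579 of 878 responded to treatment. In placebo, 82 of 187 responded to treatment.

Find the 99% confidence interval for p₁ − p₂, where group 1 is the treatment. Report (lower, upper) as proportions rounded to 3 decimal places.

First, p̂₁ = 579/878 = 0.6595; p̂₂ = 82/187 = 0.4385.
The two standard errors are √(0.6595×0.3405/878) = 0.01599 and √(0.4385×0.5615/187) = 0.03629.
Because the samples are independent, SE_diff = √(0.01599² + 0.03629²) = 0.03966.
Using z* = 2.576 for 99%, ME = 2.576 × 0.03966 = 0.10216.
p̂₁ − p̂₂ = 0.2210; interval 0.2210 ± 0.10216 gives (0.119, 0.323).

(0.119, 0.323)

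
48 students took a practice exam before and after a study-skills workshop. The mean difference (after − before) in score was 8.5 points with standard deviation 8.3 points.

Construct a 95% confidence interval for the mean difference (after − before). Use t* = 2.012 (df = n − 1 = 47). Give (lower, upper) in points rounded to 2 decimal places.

(6.09, 10.91)

This is a matched-pairs design, so SE = s_d/√n = 8.3/√48 = 1.1980.
Margin = 2.012 × 1.1980 = 2.4104; the interval is 8.5 ± 2.4104 = (6.09, 10.91).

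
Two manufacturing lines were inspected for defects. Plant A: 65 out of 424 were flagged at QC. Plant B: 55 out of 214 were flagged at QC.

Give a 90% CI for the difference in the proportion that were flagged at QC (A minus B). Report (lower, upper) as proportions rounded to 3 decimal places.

First, p̂₁ = 65/424 = 0.1533; p̂₂ = 55/214 = 0.2570.
The two standard errors are √(0.1533×0.8467/424) = 0.01750 and √(0.2570×0.7430/214) = 0.02987.
Because the samples are independent, SE_diff = √(0.01750² + 0.02987²) = 0.03462.
Using z* = 1.645 for 90%, ME = 1.645 × 0.03462 = 0.05695.
p̂₁ − p̂₂ = -0.1037; interval -0.1037 ± 0.05695 gives (-0.161, -0.047).

(-0.161, -0.047)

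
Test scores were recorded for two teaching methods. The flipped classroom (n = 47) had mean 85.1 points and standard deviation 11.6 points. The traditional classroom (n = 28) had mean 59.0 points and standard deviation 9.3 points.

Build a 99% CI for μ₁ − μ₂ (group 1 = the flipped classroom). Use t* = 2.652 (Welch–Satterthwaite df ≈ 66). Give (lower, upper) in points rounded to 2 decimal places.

(19.63, 32.57)

SE₁ = s₁/√n₁ = 11.6/√47 = 1.6920; SE₂ = 9.3/√28 = 1.7575.
Independent samples, unequal variances: SE_diff = √(SE₁² + SE₂²) = √(2.862864 + 3.08880625) = 2.4396.
t* = 2.652, so margin of error = 2.652 × 2.4396 = 6.4698.
Difference in means = 85.1 − 59.0 = 26.1000.
26.1000 ± 6.4698 → (19.63, 32.57).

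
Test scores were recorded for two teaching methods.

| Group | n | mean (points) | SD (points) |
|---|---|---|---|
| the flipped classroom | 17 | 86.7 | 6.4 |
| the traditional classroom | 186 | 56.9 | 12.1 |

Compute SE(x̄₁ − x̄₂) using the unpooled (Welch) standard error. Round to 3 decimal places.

Standard errors of each mean: 6.4/√17 = 1.5522 and 12.1/√186 = 0.8872.
SE(x̄₁ − x̄₂) = √(1.5522² + 0.8872²) = 1.7879 for independent samples with unequal variances.

1.788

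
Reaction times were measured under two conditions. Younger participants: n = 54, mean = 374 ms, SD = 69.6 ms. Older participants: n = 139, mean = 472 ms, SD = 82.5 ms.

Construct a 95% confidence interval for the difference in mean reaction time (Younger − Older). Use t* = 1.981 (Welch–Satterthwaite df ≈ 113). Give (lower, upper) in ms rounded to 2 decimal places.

(-121.33, -74.67)

Per-group SEs: s₁/√n₁ = 69.6/√54 = 9.4714, s₂/√n₂ = 82.5/√139 = 6.9976.
Unpooled SE of the difference: √(89.70741796 + 48.96640576) = 11.7760.
Margin of error = t* · SE = 1.981 × 11.7760 = 23.3283.
x̄₁ − x̄₂ = 374 − 472 = -98.0000.
CI: -98.0000 ± 23.3283 = (-121.33, -74.67).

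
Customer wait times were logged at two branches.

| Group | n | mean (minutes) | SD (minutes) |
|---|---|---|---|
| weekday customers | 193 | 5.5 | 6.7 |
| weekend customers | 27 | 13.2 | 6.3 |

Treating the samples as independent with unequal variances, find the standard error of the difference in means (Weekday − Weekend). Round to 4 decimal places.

Standard errors of each mean: 6.7/√193 = 0.4823 and 6.3/√27 = 1.2124.
SE(x̄₁ − x̄₂) = √(0.4823² + 1.2124²) = 1.3048 for independent samples with unequal variances.

1.3048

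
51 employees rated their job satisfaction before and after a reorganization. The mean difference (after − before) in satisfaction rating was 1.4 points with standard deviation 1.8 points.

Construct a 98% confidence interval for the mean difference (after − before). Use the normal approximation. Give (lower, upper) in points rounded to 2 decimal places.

(0.81, 1.99)

This is a matched-pairs design, so SE = s_d/√n = 1.8/√51 = 0.2521.
Margin = 2.326 × 0.2521 = 0.5864; the interval is 1.4 ± 0.5864 = (0.81, 1.99).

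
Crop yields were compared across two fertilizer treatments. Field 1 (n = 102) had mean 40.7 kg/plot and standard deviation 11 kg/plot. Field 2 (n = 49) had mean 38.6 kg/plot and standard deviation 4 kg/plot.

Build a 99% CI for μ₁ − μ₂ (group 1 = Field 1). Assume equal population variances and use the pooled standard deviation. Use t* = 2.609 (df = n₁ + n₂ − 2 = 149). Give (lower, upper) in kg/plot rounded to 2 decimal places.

s_p = √[((n₁−1)s₁² + (n₂−1)s₂²)/(n₁+n₂−2)] = √[(101·11² + 48·4²)/149] = 9.3367.
SE = 9.3367·√(1/102 + 1/49) = 1.6229.
With t* = 2.609, margin = 2.609 × 1.6229 = 4.2341.
x̄₁ − x̄₂ = 40.7 − 38.6 = 2.1000; interval 2.1000 ± 4.2341 = (-2.13, 6.33).

(-2.13, 6.33)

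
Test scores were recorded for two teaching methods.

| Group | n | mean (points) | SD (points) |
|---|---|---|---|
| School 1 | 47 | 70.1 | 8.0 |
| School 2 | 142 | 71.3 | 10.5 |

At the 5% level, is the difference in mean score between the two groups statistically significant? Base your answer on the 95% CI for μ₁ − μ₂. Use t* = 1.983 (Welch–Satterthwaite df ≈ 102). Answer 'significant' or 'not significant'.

not significant

Standard errors of each mean: 8.0/√47 = 1.1669 and 10.5/√142 = 0.8811.
SE(x̄₁ − x̄₂) = √(1.1669² + 0.8811²) = 1.4622 for independent samples with unequal variances.
With t* = 1.983, the margin is 1.983 × 1.4622 = 2.8995.
x̄₁ − x̄₂ = 70.1 − 71.3 = -1.2000; the interval is -1.2000 ± 2.8995 = (-4.0995, 1.6995).
The interval (-4.0995, 1.6995) contains 0, so the difference is not significant.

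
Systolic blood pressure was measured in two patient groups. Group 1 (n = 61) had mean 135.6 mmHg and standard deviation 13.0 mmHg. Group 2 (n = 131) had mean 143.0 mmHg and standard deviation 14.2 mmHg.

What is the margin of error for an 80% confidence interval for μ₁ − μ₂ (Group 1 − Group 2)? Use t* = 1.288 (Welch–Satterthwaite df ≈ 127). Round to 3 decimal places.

2.674

Per-group SEs: s₁/√n₁ = 13.0/√61 = 1.6645, s₂/√n₂ = 14.2/√131 = 1.2407.
Unpooled SE of the difference: √(2.77056025 + 1.53933649) = 2.0760.
Margin of error = t* · SE = 1.288 × 2.0760 = 2.6739.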